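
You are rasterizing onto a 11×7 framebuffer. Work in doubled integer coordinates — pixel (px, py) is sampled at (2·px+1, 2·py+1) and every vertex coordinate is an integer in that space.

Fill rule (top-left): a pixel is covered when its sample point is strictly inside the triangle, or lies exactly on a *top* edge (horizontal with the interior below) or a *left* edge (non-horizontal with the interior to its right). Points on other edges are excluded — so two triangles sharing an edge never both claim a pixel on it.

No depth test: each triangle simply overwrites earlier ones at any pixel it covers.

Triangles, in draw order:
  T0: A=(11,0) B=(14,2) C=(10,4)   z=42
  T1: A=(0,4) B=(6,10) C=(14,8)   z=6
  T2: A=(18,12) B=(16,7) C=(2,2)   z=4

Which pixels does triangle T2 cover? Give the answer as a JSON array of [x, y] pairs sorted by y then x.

T0:
  2·area = 14
  edge (11, 0)→(14, 2): d=(3,2) right/bottom  bias=-1
  edge (14, 2)→(10, 4): d=(-4,2) right/bottom  bias=-1
  edge (10, 4)→(11, 0): d=(1,-4) top-left  bias=+0
    (5,0)@(11, 1): e=[3,10,1] → #
    (6,0)@(13, 1): e=[-1,6,9] → ·
    (5,1)@(11, 3): e=[9,2,3] → #
    (6,1)@(13, 3): e=[5,-2,11] → ·
    (5,2)@(11, 5): e=[15,-6,5] → ·
  covered (2 px):
    · · · · · # · · · · ·
    · · · · · # · · · · ·
    · · · · · · · · · · ·
    · · · · · · · · · · ·
    · · · · · · · · · · ·
    · · · · · · · · · · ·
    · · · · · · · · · · ·
T1:
  2·area = 60  (B↔C swapped to make it positive)
  edge (0, 4)→(14, 8): d=(14,4) right/bottom  bias=-1
  edge (14, 8)→(6, 10): d=(-8,2) right/bottom  bias=-1
  edge (6, 10)→(0, 4): d=(-6,-6) top-left  bias=+0
    (0,2)@(1, 5): e=[10,50,0] → #  [on edge]
    (1,2)@(3, 5): e=[2,46,12] → #
    (2,2)@(5, 5): e=[-6,42,24] → ·
    (0,3)@(1, 7): e=[38,34,-12] → ·
    (1,3)@(3, 7): e=[30,30,0] → #  [on edge]
    (2,3)@(5, 7): e=[22,26,12] → #
    (3,3)@(7, 7): e=[14,22,24] → #
    (4,3)@(9, 7): e=[6,18,36] → #
    (5,3)@(11, 7): e=[-2,14,48] → ·
    (1,4)@(3, 9): e=[58,14,-12] → ·
    (2,4)@(5, 9): e=[50,10,0] → #  [on edge]
    (5,4)@(11, 9): e=[26,-2,36] → ·
    (3,5)@(7, 11): e=[70,-10,0] → ·  [on edge]
    (4,6)@(9, 13): e=[90,-30,0] → ·  [on edge]
  covered (9 px):
    · · · · · · · · · · ·
    · · · · · · · · · · ·
    # # · · · · · · · · ·
    · # # # # · · · · · ·
    · · # # # · · · · · ·
    · · · · · · · · · · ·
    · · · · · · · · · · ·
T2:
  2·area = 60  (B↔C swapped to make it positive)
  edge (18, 12)→(2, 2): d=(-16,-10) top-left  bias=+0
  edge (2, 2)→(16, 7): d=(14,5) right/bottom  bias=-1
  edge (16, 7)→(18, 12): d=(2,5) right/bottom  bias=-1
    (3,2)@(7, 5): e=[2,17,41] → #
    (4,2)@(9, 5): e=[22,7,31] → #
    (5,2)@(11, 5): e=[42,-3,21] → ·
    (3,3)@(7, 7): e=[-30,45,45] → ·
    (4,3)@(9, 7): e=[-10,35,35] → ·
    (5,3)@(11, 7): e=[10,25,25] → #
    (6,3)@(13, 7): e=[30,15,15] → #
    (7,3)@(15, 7): e=[50,5,5] → #
    (8,3)@(17, 7): e=[70,-5,-5] → ·
    (5,4)@(11, 9): e=[-22,53,29] → ·
    (6,4)@(13, 9): e=[-2,43,19] → ·
    (7,4)@(15, 9): e=[18,33,9] → #
  covered (7 px):
    · · · · · · · · · · ·
    · · · · · · · · · · ·
    · · · # # · · · · · ·
    · · · · · # # # · · ·
    · · · · · · · # · · ·
    · · · · · · · · # · ·
    · · · · · · · · · · ·

Answer: [[3,2],[4,2],[5,3],[6,3],[7,3],[7,4],[8,5]]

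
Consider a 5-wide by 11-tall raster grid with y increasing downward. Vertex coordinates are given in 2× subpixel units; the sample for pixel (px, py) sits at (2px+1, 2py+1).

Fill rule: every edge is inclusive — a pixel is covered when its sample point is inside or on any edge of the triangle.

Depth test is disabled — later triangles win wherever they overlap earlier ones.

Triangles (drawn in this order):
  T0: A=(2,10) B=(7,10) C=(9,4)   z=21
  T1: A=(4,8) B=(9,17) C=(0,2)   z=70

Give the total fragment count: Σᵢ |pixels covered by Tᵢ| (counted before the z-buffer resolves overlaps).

T0:
  2·area = 30  (B↔C swapped to make it positive)
  edge (2, 10)→(9, 4): d=(7,-6) inclusive
  edge (9, 4)→(7, 10): d=(-2,6) inclusive
  edge (7, 10)→(2, 10): d=(-5,0) inclusive
    (3,3)@(7, 7): e=[9,6,15] → █
    (4,3)@(9, 7): e=[21,-6,15] → ·
    (2,4)@(5, 9): e=[11,14,5] → █
    (4,4)@(9, 9): e=[35,-10,5] → ·
    (2,5)@(5, 11): e=[25,10,-5] → ·
    (3,5)@(7, 11): e=[37,-2,-5] → ·
  covered (3 px):
    · · · · ·
    · · · · ·
    · · · · ·
    · · · █ ·
    · · █ █ ·
    · · · · ·
    · · · · ·
    · · · · ·
    · · · · ·
    · · · · ·
    · · · · ·
T1:
  2·area = 6
  edge (4, 8)→(9, 17): d=(5,9) inclusive
  edge (9, 17)→(0, 2): d=(-9,-15) inclusive
  edge (0, 2)→(4, 8): d=(4,6) inclusive
    (1,3)@(3, 7): e=[4,0,2] → █  [on edge]
    (2,3)@(5, 7): e=[-14,30,-10] → ·
    (1,4)@(3, 9): e=[14,-18,10] → ·
    (4,8)@(9, 17): e=[0,0,6] → █  [on edge]
    (4,9)@(9, 19): e=[10,-18,14] → ·
  covered (2 px):
    · · · · ·
    · · · · ·
    · · · · ·
    · █ · · ·
    · · · · ·
    · · · · ·
    · · · · ·
    · · · · ·
    · · · · █
    · · · · ·
    · · · · ·

Final: 5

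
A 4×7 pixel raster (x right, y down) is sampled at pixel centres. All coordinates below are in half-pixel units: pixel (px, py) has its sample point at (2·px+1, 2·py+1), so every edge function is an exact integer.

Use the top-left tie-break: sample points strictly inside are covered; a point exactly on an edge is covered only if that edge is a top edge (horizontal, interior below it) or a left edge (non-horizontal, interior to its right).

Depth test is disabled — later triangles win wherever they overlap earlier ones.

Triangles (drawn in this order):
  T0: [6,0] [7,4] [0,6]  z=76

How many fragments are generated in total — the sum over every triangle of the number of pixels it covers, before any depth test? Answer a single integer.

T0:
  2·area = 30
  edge (6, 0)→(7, 4): d=(1,4) right/bottom  bias=-1
  edge (7, 4)→(0, 6): d=(-7,2) right/bottom  bias=-1
  edge (0, 6)→(6, 0): d=(6,-6) top-left  bias=+0
    (2,0)@(5, 1): e=[5,25,0] → X  [on edge]
    (3,0)@(7, 1): e=[-3,21,12] → .
    (1,1)@(3, 3): e=[15,15,0] → X  [on edge]
    (3,1)@(7, 3): e=[-1,7,24] → .
    (0,2)@(1, 5): e=[25,5,0] → X  [on edge]
    (2,2)@(5, 5): e=[9,-3,24] → .
    (0,3)@(1, 7): e=[27,-9,12] → .
    (1,3)@(3, 7): e=[19,-13,24] → .
  covered (5 px):
    . . X .
    . X X .
    X X . .
    . . . .
    . . . .
    . . . .
    . . . .

Final: 5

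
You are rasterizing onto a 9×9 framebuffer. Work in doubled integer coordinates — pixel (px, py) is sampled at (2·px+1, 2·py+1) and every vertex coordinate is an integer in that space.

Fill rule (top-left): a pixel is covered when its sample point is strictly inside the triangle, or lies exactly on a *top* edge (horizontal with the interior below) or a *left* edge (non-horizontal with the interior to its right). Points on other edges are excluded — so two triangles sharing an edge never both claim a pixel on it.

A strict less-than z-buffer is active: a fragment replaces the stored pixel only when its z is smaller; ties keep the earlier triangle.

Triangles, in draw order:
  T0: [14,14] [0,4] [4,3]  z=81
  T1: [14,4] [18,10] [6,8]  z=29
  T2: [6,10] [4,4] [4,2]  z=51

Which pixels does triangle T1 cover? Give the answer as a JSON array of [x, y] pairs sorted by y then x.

T0:
  2·area = 54
  edge (14, 14)→(0, 4): d=(-14,-10) top-left  bias=+0
  edge (0, 4)→(4, 3): d=(4,-1) top-left  bias=+0
  edge (4, 3)→(14, 14): d=(10,11) right/bottom  bias=-1
    (1,2)@(3, 5): e=[16,7,31] → █
    (2,2)@(5, 5): e=[36,9,9] → █
    (3,2)@(7, 5): e=[56,11,-13] → ·
    (1,3)@(3, 7): e=[-12,15,51] → ·
    (2,3)@(5, 7): e=[8,17,29] → █
    (3,3)@(7, 7): e=[28,19,7] → █
    (4,3)@(9, 7): e=[48,21,-15] → ·
    (2,4)@(5, 9): e=[-20,25,49] → ·
    (3,4)@(7, 9): e=[0,27,27] → █  [on edge]
    (4,4)@(9, 9): e=[20,29,5] → █
    (5,4)@(11, 9): e=[40,31,-17] → ·
    (3,5)@(7, 11): e=[-28,35,47] → ·
  covered (8 px):
    · · · · · · · · ·
    · · · · · · · · ·
    · █ █ · · · · · ·
    · · █ █ · · · · ·
    · · · █ █ · · · ·
    · · · · · █ · · ·
    · · · · · · █ · ·
    · · · · · · · · ·
    · · · · · · · · ·
T1:
  2·area = 64
  edge (14, 4)→(18, 10): d=(4,6) right/bottom  bias=-1
  edge (18, 10)→(6, 8): d=(-12,-2) top-left  bias=+0
  edge (6, 8)→(14, 4): d=(8,-4) top-left  bias=+0
    (6,2)@(13, 5): e=[10,50,4] → █
    (7,2)@(15, 5): e=[-2,54,12] → ·
    (4,3)@(9, 7): e=[42,18,4] → █
    (5,3)@(11, 7): e=[30,22,12] → █
    (7,3)@(15, 7): e=[6,30,28] → █
    (8,3)@(17, 7): e=[-6,34,36] → ·
    (4,4)@(9, 9): e=[50,-6,20] → ·
    (5,4)@(11, 9): e=[38,-2,28] → ·
    (6,4)@(13, 9): e=[26,2,36] → █
    (8,4)@(17, 9): e=[2,10,52] → █
    (6,5)@(13, 11): e=[34,-22,52] → ·
    (7,5)@(15, 11): e=[22,-18,60] → ·
  covered (8 px):
    · · · · · · · · ·
    · · · · · · · · ·
    · · · · · · █ · ·
    · · · · █ █ █ █ ·
    · · · · · · █ █ █
    · · · · · · · · ·
    · · · · · · · · ·
    · · · · · · · · ·
    · · · · · · · · ·
T2:
  2·area = 4
  edge (6, 10)→(4, 4): d=(-2,-6) top-left  bias=+0
  edge (4, 4)→(4, 2): d=(0,-2) top-left  bias=+0
  edge (4, 2)→(6, 10): d=(2,8) right/bottom  bias=-1
    (1,0)@(3, 1): e=[0,-2,6] → ·  [on edge]
    (2,3)@(5, 7): e=[0,2,2] → █  [on edge]
    (3,3)@(7, 7): e=[12,6,-14] → ·
    (2,4)@(5, 9): e=[-4,2,6] → ·
    (3,6)@(7, 13): e=[0,6,-2] → ·  [on edge]
  covered (1 px):
    · · · · · · · · ·
    · · · · · · · · ·
    · · · · · · · · ·
    · · █ · · · · · ·
    · · · · · · · · ·
    · · · · · · · · ·
    · · · · · · · · ·
    · · · · · · · · ·
    · · · · · · · · ·

Final: [[6,2],[4,3],[5,3],[6,3],[7,3],[6,4],[7,4],[8,4]]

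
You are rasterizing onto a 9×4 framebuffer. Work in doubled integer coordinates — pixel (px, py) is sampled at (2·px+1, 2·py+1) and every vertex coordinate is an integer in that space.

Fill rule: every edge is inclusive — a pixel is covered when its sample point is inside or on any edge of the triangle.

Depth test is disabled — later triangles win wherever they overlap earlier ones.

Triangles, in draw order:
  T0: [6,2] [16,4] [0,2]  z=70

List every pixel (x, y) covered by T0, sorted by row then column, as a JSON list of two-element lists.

T0:
  2·area = 12
  edge (6, 2)→(16, 4): d=(10,2) inclusive
  edge (16, 4)→(0, 2): d=(-16,-2) inclusive
  edge (0, 2)→(6, 2): d=(6,0) inclusive
    (0,0)@(1, 1): e=[0,18,-6] → .  [on edge]
    (4,1)@(9, 3): e=[4,2,6] → X
    (5,1)@(11, 3): e=[0,6,6] → X  [on edge]
    (6,1)@(13, 3): e=[-4,10,6] → .
    (4,2)@(9, 5): e=[24,-30,18] → .
    (5,2)@(11, 5): e=[20,-26,18] → .
  covered (2 px):
    . . . . . . . . .
    . . . . X X . . .
    . . . . . . . . .
    . . . . . . . . .

Final: [[4,1],[5,1]]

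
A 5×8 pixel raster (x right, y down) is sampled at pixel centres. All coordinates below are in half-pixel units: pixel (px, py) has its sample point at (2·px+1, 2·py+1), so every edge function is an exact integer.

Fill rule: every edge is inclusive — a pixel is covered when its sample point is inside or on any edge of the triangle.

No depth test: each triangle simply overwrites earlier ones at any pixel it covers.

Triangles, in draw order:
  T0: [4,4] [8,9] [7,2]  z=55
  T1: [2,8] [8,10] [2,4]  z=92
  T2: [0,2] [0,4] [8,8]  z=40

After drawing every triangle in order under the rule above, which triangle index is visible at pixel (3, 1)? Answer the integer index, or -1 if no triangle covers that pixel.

T0:
  2·area = 23  (B↔C swapped to make it positive)
  edge (4, 4)→(7, 2): d=(3,-2) inclusive
  edge (7, 2)→(8, 9): d=(1,7) inclusive
  edge (8, 9)→(4, 4): d=(-4,-5) inclusive
    (3,1)@(7, 3): e=[3,1,19] → X
    (4,1)@(9, 3): e=[7,-13,29] → .
    (2,2)@(5, 5): e=[5,17,1] → X
    (4,2)@(9, 5): e=[13,-11,21] → .
    (2,3)@(5, 7): e=[11,19,-7] → .
    (3,3)@(7, 7): e=[15,5,3] → X
    (4,3)@(9, 7): e=[19,-9,13] → .
    (3,4)@(7, 9): e=[21,7,-5] → .
  covered (4 px):
    . . . . .
    . . . X .
    . . X X .
    . . . X .
    . . . . .
    . . . . .
    . . . . .
    . . . . .
T1:
  2·area = 24  (B↔C swapped to make it positive)
  edge (2, 8)→(2, 4): d=(0,-4) inclusive
  edge (2, 4)→(8, 10): d=(6,6) inclusive
  edge (8, 10)→(2, 8): d=(-6,-2) inclusive
    (0,1)@(1, 3): e=[-4,0,28] → .  [on edge]
    (1,2)@(3, 5): e=[4,0,20] → X  [on edge]
    (2,2)@(5, 5): e=[12,-12,24] → .
    (1,3)@(3, 7): e=[4,12,8] → X
    (2,3)@(5, 7): e=[12,0,12] → X  [on edge]
    (3,3)@(7, 7): e=[20,-12,16] → .
    (1,4)@(3, 9): e=[4,24,-4] → .
    (2,4)@(5, 9): e=[12,12,0] → X  [on edge]
    (3,4)@(7, 9): e=[20,0,4] → X  [on edge]
    (4,4)@(9, 9): e=[28,-12,8] → .
    (2,5)@(5, 11): e=[12,24,-12] → .
    (3,5)@(7, 11): e=[20,12,-8] → .
    (4,5)@(9, 11): e=[28,0,-4] → .  [on edge]
  covered (5 px):
    . . . . .
    . . . . .
    . X . . .
    . X X . .
    . . X X .
    . . . . .
    . . . . .
    . . . . .
T2:
  2·area = 16  (B↔C swapped to make it positive)
  edge (0, 2)→(8, 8): d=(8,6) inclusive
  edge (8, 8)→(0, 4): d=(-8,-4) inclusive
  edge (0, 4)→(0, 2): d=(0,-2) inclusive
    (0,1)@(1, 3): e=[2,12,2] → X
    (1,1)@(3, 3): e=[-10,20,6] → .
    (0,2)@(1, 5): e=[18,-4,2] → .
    (1,2)@(3, 5): e=[6,4,6] → X
    (2,2)@(5, 5): e=[-6,12,10] → .
    (1,3)@(3, 7): e=[22,-12,6] → .
  covered (2 px):
    . . . . .
    X . . . .
    . X . . .
    . . . . .
    . . . . .
    . . . . .
    . . . . .
    . . . . .

Z-buffer (winner per pixel, '.' = empty):
  . . . . .
  2 . . 0 .
  . 2 0 0 .
  . 1 1 0 .
  . . 1 1 .
  . . . . .
  . . . . .
  . . . . .

Result: 0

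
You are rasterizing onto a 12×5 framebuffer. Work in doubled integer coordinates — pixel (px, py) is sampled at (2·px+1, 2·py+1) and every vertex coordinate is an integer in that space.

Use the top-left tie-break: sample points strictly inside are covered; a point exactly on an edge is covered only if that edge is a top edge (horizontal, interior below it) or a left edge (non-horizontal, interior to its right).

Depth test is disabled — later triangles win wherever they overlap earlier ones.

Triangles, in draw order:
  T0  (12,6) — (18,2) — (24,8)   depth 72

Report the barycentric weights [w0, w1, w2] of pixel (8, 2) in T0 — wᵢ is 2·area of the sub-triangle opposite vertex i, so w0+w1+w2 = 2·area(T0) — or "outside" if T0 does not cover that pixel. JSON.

T0:
  2·area = 60
  edge (12, 6)→(18, 2): d=(6,-4) top-left  bias=+0
  edge (18, 2)→(24, 8): d=(6,6) right/bottom  bias=-1
  edge (24, 8)→(12, 6): d=(-12,-2) top-left  bias=+0
    (8,0)@(17, 1): e=[-10,0,70] → ·  [on edge]
    (8,1)@(17, 3): e=[2,12,46] → █
    (9,1)@(19, 3): e=[10,0,50] → ·  [on edge]
    (7,2)@(15, 5): e=[6,36,18] → █
    (9,2)@(19, 5): e=[22,12,26] → █
    (10,2)@(21, 5): e=[30,0,30] → ·  [on edge]
    (7,3)@(15, 7): e=[18,48,-6] → ·
    (8,3)@(17, 7): e=[26,36,-2] → ·
    (9,3)@(19, 7): e=[34,24,2] → █
    (10,3)@(21, 7): e=[42,12,6] → █
    (11,3)@(23, 7): e=[50,0,10] → ·  [on edge]
    (9,4)@(19, 9): e=[46,36,-22] → ·
  covered (6 px):
    · · · · · · · · · · · ·
    · · · · · · · · █ · · ·
    · · · · · · · █ █ █ · ·
    · · · · · · · · · █ █ ·
    · · · · · · · · · · · ·

Final: [24,22,14]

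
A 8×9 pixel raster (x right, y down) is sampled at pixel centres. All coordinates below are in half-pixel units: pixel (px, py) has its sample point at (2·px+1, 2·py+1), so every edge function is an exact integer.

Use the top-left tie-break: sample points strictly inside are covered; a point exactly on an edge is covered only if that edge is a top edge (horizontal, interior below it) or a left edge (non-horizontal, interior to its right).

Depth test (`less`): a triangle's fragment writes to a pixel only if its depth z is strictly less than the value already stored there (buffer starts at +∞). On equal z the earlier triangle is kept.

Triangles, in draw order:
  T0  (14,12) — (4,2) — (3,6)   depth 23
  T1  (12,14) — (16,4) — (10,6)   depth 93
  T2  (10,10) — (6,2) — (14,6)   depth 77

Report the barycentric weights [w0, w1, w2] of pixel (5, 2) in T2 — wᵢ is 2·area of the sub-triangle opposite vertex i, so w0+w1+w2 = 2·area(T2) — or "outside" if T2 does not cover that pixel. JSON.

T0:
  2·area = 50  (B↔C swapped to make it positive)
  edge (14, 12)→(3, 6): d=(-11,-6) top-left  bias=+0
  edge (3, 6)→(4, 2): d=(1,-4) top-left  bias=+0
  edge (4, 2)→(14, 12): d=(10,10) right/bottom  bias=-1
    (1,0)@(3, 1): e=[55,-5,0] → ·  [on edge]
    (2,1)@(5, 3): e=[45,5,0] → ·  [on edge]
    (2,2)@(5, 5): e=[23,7,20] → █
    (3,2)@(7, 5): e=[35,15,0] → ·  [on edge]
    (2,3)@(5, 7): e=[1,9,40] → █
    (3,3)@(7, 7): e=[13,17,20] → █
    (4,3)@(9, 7): e=[25,25,0] → ·  [on edge]
    (2,4)@(5, 9): e=[-21,11,60] → ·
    (3,4)@(7, 9): e=[-9,19,40] → ·
    (4,4)@(9, 9): e=[3,27,20] → █
    (5,4)@(11, 9): e=[15,35,0] → ·  [on edge]
    (4,5)@(9, 11): e=[-19,29,40] → ·
    (6,5)@(13, 11): e=[5,45,0] → ·  [on edge]
    (7,6)@(15, 13): e=[-5,55,0] → ·  [on edge]
  covered (4 px):
    · · · · · · · ·
    · · · · · · · ·
    · · █ · · · · ·
    · · █ █ · · · ·
    · · · · █ · · ·
    · · · · · · · ·
    · · · · · · · ·
    · · · · · · · ·
    · · · · · · · ·
T1:
  2·area = 52  (B↔C swapped to make it positive)
  edge (12, 14)→(10, 6): d=(-2,-8) top-left  bias=+0
  edge (10, 6)→(16, 4): d=(6,-2) top-left  bias=+0
  edge (16, 4)→(12, 14): d=(-4,10) right/bottom  bias=-1
    (6,2)@(13, 5): e=[26,0,26] → █  [on edge]
    (7,2)@(15, 5): e=[42,4,6] → █
    (3,3)@(7, 7): e=[-26,0,78] → ·  [on edge]
    (5,3)@(11, 7): e=[6,8,38] → █
    (7,3)@(15, 7): e=[38,16,-2] → ·
    (0,4)@(1, 9): e=[-78,0,130] → ·  [on edge]
    (5,4)@(11, 9): e=[2,20,30] → █
    (7,4)@(15, 9): e=[34,28,-10] → ·
    (5,5)@(11, 11): e=[-2,32,22] → ·
    (6,5)@(13, 11): e=[14,36,2] → █
    (7,5)@(15, 11): e=[30,40,-18] → ·
    (6,6)@(13, 13): e=[10,48,-6] → ·
  covered (7 px):
    · · · · · · · ·
    · · · · · · · ·
    · · · · · · █ █
    · · · · · █ █ ·
    · · · · · █ █ ·
    · · · · · · █ ·
    · · · · · · · ·
    · · · · · · · ·
    · · · · · · · ·
T2:
  2·area = 48
  edge (10, 10)→(6, 2): d=(-4,-8) top-left  bias=+0
  edge (6, 2)→(14, 6): d=(8,4) right/bottom  bias=-1
  edge (14, 6)→(10, 10): d=(-4,4) right/bottom  bias=-1
    (3,1)@(7, 3): e=[4,4,40] → █
    (4,1)@(9, 3): e=[20,-4,32] → ·
    (3,2)@(7, 5): e=[-4,20,32] → ·
    (4,2)@(9, 5): e=[12,12,24] → █
    (5,2)@(11, 5): e=[28,4,16] → █
    (6,2)@(13, 5): e=[44,-4,8] → ·
    (7,2)@(15, 5): e=[60,-12,0] → ·  [on edge]
    (4,3)@(9, 7): e=[4,28,16] → █
    (6,3)@(13, 7): e=[36,12,0] → ·  [on edge]
    (4,4)@(9, 9): e=[-4,44,8] → ·
    (5,4)@(11, 9): e=[12,36,0] → ·  [on edge]
    (4,5)@(9, 11): e=[-12,60,0] → ·  [on edge]
    (3,6)@(7, 13): e=[-36,84,0] → ·  [on edge]
    (2,7)@(5, 15): e=[-60,108,0] → ·  [on edge]
    (1,8)@(3, 17): e=[-84,132,0] → ·  [on edge]
  covered (5 px):
    · · · · · · · ·
    · · · █ · · · ·
    · · · · █ █ · ·
    · · · · █ █ · ·
    · · · · · · · ·
    · · · · · · · ·
    · · · · · · · ·
    · · · · · · · ·
    · · · · · · · ·

Answer: [4,16,28]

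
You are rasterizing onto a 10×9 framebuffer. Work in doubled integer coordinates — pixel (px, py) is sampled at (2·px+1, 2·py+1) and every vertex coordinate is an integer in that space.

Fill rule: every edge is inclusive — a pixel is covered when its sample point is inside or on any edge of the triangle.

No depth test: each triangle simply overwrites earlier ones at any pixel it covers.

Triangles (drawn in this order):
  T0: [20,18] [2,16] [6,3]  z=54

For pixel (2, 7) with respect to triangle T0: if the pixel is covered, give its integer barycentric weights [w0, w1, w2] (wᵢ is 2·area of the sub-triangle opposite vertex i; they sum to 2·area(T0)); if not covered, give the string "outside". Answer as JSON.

T0:
  2·area = 242
  edge (20, 18)→(2, 16): d=(-18,-2) inclusive
  edge (2, 16)→(6, 3): d=(4,-13) inclusive
  edge (6, 3)→(20, 18): d=(14,15) inclusive
    (3,2)@(7, 5): e=[208,21,13] → X
    (4,2)@(9, 5): e=[212,47,-17] → .
    (2,3)@(5, 7): e=[168,3,71] → X
    (4,3)@(9, 7): e=[176,55,11] → X
    (5,3)@(11, 7): e=[180,81,-19] → .
    (2,4)@(5, 9): e=[132,11,99] → X
    (5,4)@(11, 9): e=[144,89,9] → X
    (6,4)@(13, 9): e=[148,115,-21] → .
    (2,5)@(5, 11): e=[96,19,127] → X
    (6,5)@(13, 11): e=[112,123,7] → X
    (7,5)@(15, 11): e=[116,149,-23] → .
    (1,6)@(3, 13): e=[56,1,185] → X
    (5,8)@(11, 17): e=[0,121,121] → X  [on edge]
  covered (33 px):
    . . . . . . . . . .
    . . . . . . . . . .
    . . . X . . . . . .
    . . X X X . . . . .
    . . X X X X . . . .
    . . X X X X X . . .
    . X X X X X X X . .
    . X X X X X X X X .
    . . . . . X X X X X

Answer: [35,183,24]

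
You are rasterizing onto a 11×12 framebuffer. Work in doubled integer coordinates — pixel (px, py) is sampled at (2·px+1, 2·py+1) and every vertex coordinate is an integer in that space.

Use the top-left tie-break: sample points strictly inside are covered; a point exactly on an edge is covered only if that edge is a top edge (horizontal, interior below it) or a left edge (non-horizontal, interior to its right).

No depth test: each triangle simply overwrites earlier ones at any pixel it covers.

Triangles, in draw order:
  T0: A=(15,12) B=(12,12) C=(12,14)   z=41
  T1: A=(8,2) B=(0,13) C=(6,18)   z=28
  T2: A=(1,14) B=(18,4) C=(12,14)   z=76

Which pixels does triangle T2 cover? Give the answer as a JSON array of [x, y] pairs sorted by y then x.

T0:
  2·area = 6  (B↔C swapped to make it positive)
  edge (15, 12)→(12, 14): d=(-3,2) right/bottom  bias=-1
  edge (12, 14)→(12, 12): d=(0,-2) top-left  bias=+0
  edge (12, 12)→(15, 12): d=(3,0) top-left  bias=+0
    (6,6)@(13, 13): e=[1,2,3] → #
    (7,6)@(15, 13): e=[-3,6,3] → ·
    (6,7)@(13, 15): e=[-5,2,9] → ·
  covered (1 px):
    · · · · · · · · · · ·
    · · · · · · · · · · ·
    · · · · · · · · · · ·
    · · · · · · · · · · ·
    · · · · · · · · · · ·
    · · · · · · · · · · ·
    · · · · · · # · · · ·
    · · · · · · · · · · ·
    · · · · · · · · · · ·
    · · · · · · · · · · ·
    · · · · · · · · · · ·
    · · · · · · · · · · ·
T1:
  2·area = 106  (B↔C swapped to make it positive)
  edge (8, 2)→(6, 18): d=(-2,16) right/bottom  bias=-1
  edge (6, 18)→(0, 13): d=(-6,-5) top-left  bias=+0
  edge (0, 13)→(8, 2): d=(8,-11) top-left  bias=+0
    (3,2)@(7, 5): e=[10,83,13] → #
    (4,2)@(9, 5): e=[-22,93,35] → ·
    (2,3)@(5, 7): e=[38,61,7] → #
    (4,3)@(9, 7): e=[-26,81,51] → ·
    (1,4)@(3, 9): e=[66,39,1] → #
    (4,4)@(9, 9): e=[-30,69,67] → ·
    (1,5)@(3, 11): e=[62,27,17] → #
    (3,5)@(7, 11): e=[-2,47,61] → ·
    (0,6)@(1, 13): e=[90,5,11] → #
    (3,6)@(7, 13): e=[-6,35,77] → ·
    (0,7)@(1, 15): e=[86,-7,27] → ·
    (1,7)@(3, 15): e=[54,3,49] → #
  covered (14 px):
    · · · · · · · · · · ·
    · · · · · · · · · · ·
    · · · # · · · · · · ·
    · · # # · · · · · · ·
    · # # # · · · · · · ·
    · # # · · · · · · · ·
    # # # · · · · · · · ·
    · # # · · · · · · · ·
    · · # · · · · · · · ·
    · · · · · · · · · · ·
    · · · · · · · · · · ·
    · · · · · · · · · · ·
T2:
  2·area = 110
  edge (1, 14)→(18, 4): d=(17,-10) top-left  bias=+0
  edge (18, 4)→(12, 14): d=(-6,10) right/bottom  bias=-1
  edge (12, 14)→(1, 14): d=(-11,0) right/bottom  bias=-1
    (8,2)@(17, 5): e=[7,4,99] → #
    (9,2)@(19, 5): e=[27,-16,99] → ·
    (6,3)@(13, 7): e=[1,32,77] → #
    (7,3)@(15, 7): e=[21,12,77] → #
    (8,3)@(17, 7): e=[41,-8,77] → ·
    (5,4)@(11, 9): e=[15,40,55] → #
    (7,4)@(15, 9): e=[55,0,55] → ·  [on edge]
    (3,5)@(7, 11): e=[9,68,33] → #
    (4,5)@(9, 11): e=[29,48,33] → #
    (7,5)@(15, 11): e=[89,-12,33] → ·
    (1,6)@(3, 13): e=[3,96,11] → #
    (2,6)@(5, 13): e=[23,76,11] → #
    (4,9)@(9, 19): e=[165,0,-55] → ·  [on edge]
  covered (14 px):
    · · · · · · · · · · ·
    · · · · · · · · · · ·
    · · · · · · · · # · ·
    · · · · · · # # · · ·
    · · · · · # # · · · ·
    · · · # # # # · · · ·
    · # # # # # · · · · ·
    · · · · · · · · · · ·
    · · · · · · · · · · ·
    · · · · · · · · · · ·
    · · · · · · · · · · ·
    · · · · · · · · · · ·

Final: [[8,2],[6,3],[7,3],[5,4],[6,4],[3,5],[4,5],[5,5],[6,5],[1,6],[2,6],[3,6],[4,6],[5,6]]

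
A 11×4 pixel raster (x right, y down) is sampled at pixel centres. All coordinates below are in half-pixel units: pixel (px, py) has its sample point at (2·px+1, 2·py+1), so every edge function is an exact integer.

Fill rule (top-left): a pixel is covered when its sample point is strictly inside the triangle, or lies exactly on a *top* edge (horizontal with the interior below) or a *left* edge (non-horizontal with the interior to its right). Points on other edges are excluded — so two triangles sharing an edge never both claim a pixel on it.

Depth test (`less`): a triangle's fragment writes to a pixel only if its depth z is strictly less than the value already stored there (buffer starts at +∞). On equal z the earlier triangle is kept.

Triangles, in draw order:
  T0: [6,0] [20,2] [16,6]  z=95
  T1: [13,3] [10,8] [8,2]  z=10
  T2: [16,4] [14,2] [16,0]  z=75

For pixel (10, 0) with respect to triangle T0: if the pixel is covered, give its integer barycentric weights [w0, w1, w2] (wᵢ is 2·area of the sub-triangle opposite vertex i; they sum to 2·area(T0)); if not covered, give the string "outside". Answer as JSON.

T0:
  2·area = 64
  edge (6, 0)→(20, 2): d=(14,2) right/bottom  bias=-1
  edge (20, 2)→(16, 6): d=(-4,4) right/bottom  bias=-1
  edge (16, 6)→(6, 0): d=(-10,-6) top-left  bias=+0
    (4,0)@(9, 1): e=[8,48,8] → #
    (5,0)@(11, 1): e=[4,40,20] → #
    (6,0)@(13, 1): e=[0,32,32] → ·  [on edge]
    (10,0)@(21, 1): e=[-16,0,80] → ·  [on edge]
    (4,1)@(9, 3): e=[36,40,-12] → ·
    (5,1)@(11, 3): e=[32,32,0] → #  [on edge]
    (6,1)@(13, 3): e=[28,24,12] → #
    (7,1)@(15, 3): e=[24,16,24] → #
    (8,1)@(17, 3): e=[20,8,36] → #
    (9,1)@(19, 3): e=[16,0,48] → ·  [on edge]
    (5,2)@(11, 5): e=[60,24,-20] → ·
    (6,2)@(13, 5): e=[56,16,-8] → ·
    (8,2)@(17, 5): e=[48,0,16] → ·  [on edge]
    (7,3)@(15, 7): e=[80,0,-16] → ·  [on edge]
  covered (7 px):
    · · · · # # · · · · ·
    · · · · · # # # # · ·
    · · · · · · · # · · ·
    · · · · · · · · · · ·
T1:
  2·area = 28
  edge (13, 3)→(10, 8): d=(-3,5) right/bottom  bias=-1
  edge (10, 8)→(8, 2): d=(-2,-6) top-left  bias=+0
  edge (8, 2)→(13, 3): d=(5,1) right/bottom  bias=-1
    (1,0)@(3, 1): e=[56,-28,0] → ·  [on edge]
    (4,1)@(9, 3): e=[20,4,4] → #
    (5,1)@(11, 3): e=[10,16,2] → #
    (6,1)@(13, 3): e=[0,28,0] → ·  [on edge]
    (4,2)@(9, 5): e=[14,0,14] → #  [on edge]
    (6,2)@(13, 5): e=[-6,24,10] → ·
    (4,3)@(9, 7): e=[8,-4,24] → ·
    (5,3)@(11, 7): e=[-2,8,22] → ·
  covered (4 px):
    · · · · · · · · · · ·
    · · · · # # · · · · ·
    · · · · # # · · · · ·
    · · · · · · · · · · ·
T2:
  2·area = 8
  edge (16, 4)→(14, 2): d=(-2,-2) top-left  bias=+0
  edge (14, 2)→(16, 0): d=(2,-2) top-left  bias=+0
  edge (16, 0)→(16, 4): d=(0,4) right/bottom  bias=-1
    (6,0)@(13, 1): e=[0,-4,12] → ·  [on edge]
    (7,0)@(15, 1): e=[4,0,4] → #  [on edge]
    (8,0)@(17, 1): e=[8,4,-4] → ·
    (6,1)@(13, 3): e=[-4,0,12] → ·  [on edge]
    (7,1)@(15, 3): e=[0,4,4] → #  [on edge]
    (8,1)@(17, 3): e=[4,8,-4] → ·
    (5,2)@(11, 5): e=[-12,0,20] → ·  [on edge]
    (7,2)@(15, 5): e=[-4,8,4] → ·
    (8,2)@(17, 5): e=[0,12,-4] → ·  [on edge]
    (4,3)@(9, 7): e=[-20,0,28] → ·  [on edge]
    (9,3)@(19, 7): e=[0,20,-12] → ·  [on edge]
  covered (2 px):
    · · · · · · · # · · ·
    · · · · · · · # · · ·
    · · · · · · · · · · ·
    · · · · · · · · · · ·

Answer: "outside"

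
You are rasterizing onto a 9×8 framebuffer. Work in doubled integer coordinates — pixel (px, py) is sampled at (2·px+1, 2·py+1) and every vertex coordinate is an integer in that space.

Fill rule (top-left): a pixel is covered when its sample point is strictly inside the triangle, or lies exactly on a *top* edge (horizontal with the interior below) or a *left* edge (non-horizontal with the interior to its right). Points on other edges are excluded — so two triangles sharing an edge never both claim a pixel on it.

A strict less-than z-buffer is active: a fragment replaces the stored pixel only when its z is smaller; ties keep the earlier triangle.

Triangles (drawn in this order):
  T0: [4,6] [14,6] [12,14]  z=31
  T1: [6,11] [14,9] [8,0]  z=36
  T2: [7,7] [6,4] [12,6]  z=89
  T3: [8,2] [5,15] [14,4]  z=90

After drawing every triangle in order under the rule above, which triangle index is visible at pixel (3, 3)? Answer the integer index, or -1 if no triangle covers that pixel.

T0:
  2·area = 80
  edge (4, 6)→(14, 6): d=(10,0) top-left  bias=+0
  edge (14, 6)→(12, 14): d=(-2,8) right/bottom  bias=-1
  edge (12, 14)→(4, 6): d=(-8,-8) top-left  bias=+0
    (0,1)@(1, 3): e=[-30,110,0] → ·  [on edge]
    (1,2)@(3, 5): e=[-10,90,0] → ·  [on edge]
    (2,3)@(5, 7): e=[10,70,0] → █  [on edge]
    (3,3)@(7, 7): e=[10,54,16] → █
    (4,3)@(9, 7): e=[10,38,32] → █
    (5,3)@(11, 7): e=[10,22,48] → █
    (6,3)@(13, 7): e=[10,6,64] → █
    (7,3)@(15, 7): e=[10,-10,80] → ·
    (2,4)@(5, 9): e=[30,66,-16] → ·
    (3,4)@(7, 9): e=[30,50,0] → █  [on edge]
    (7,4)@(15, 9): e=[30,-14,64] → ·
    (3,5)@(7, 11): e=[50,46,-16] → ·
    (4,5)@(9, 11): e=[50,30,0] → █  [on edge]
    (5,6)@(11, 13): e=[70,10,0] → █  [on edge]
    (6,7)@(13, 15): e=[90,-10,0] → ·  [on edge]
  covered (12 px):
    · · · · · · · · ·
    · · · · · · · · ·
    · · · · · · · · ·
    · · █ █ █ █ █ · ·
    · · · █ █ █ █ · ·
    · · · · █ █ · · ·
    · · · · · █ · · ·
    · · · · · · · · ·
T1:
  2·area = 84  (B↔C swapped to make it positive)
  edge (6, 11)→(8, 0): d=(2,-11) top-left  bias=+0
  edge (8, 0)→(14, 9): d=(6,9) right/bottom  bias=-1
  edge (14, 9)→(6, 11): d=(-8,2) right/bottom  bias=-1
    (4,1)@(9, 3): e=[17,9,58] → █
    (5,1)@(11, 3): e=[39,-9,54] → ·
    (4,2)@(9, 5): e=[21,21,42] → █
    (5,2)@(11, 5): e=[43,3,38] → █
    (6,2)@(13, 5): e=[65,-15,34] → ·
    (3,3)@(7, 7): e=[3,51,30] → █
    (6,3)@(13, 7): e=[69,-3,18] → ·
    (3,4)@(7, 9): e=[7,63,14] → █
    (6,4)@(13, 9): e=[73,9,2] → █
    (7,4)@(15, 9): e=[95,-9,-2] → ·
    (3,5)@(7, 11): e=[11,75,-2] → ·
    (4,5)@(9, 11): e=[33,57,-6] → ·
  covered (10 px):
    · · · · · · · · ·
    · · · · █ · · · ·
    · · · · █ █ · · ·
    · · · █ █ █ · · ·
    · · · █ █ █ █ · ·
    · · · · · · · · ·
    · · · · · · · · ·
    · · · · · · · · ·
T2:
  2·area = 16
  edge (7, 7)→(6, 4): d=(-1,-3) top-left  bias=+0
  edge (6, 4)→(12, 6): d=(6,2) right/bottom  bias=-1
  edge (12, 6)→(7, 7): d=(-5,1) right/bottom  bias=-1
    (2,0)@(5, 1): e=[0,-16,32] → ·  [on edge]
    (1,1)@(3, 3): e=[-8,0,24] → ·  [on edge]
    (3,2)@(7, 5): e=[2,4,10] → █
    (4,2)@(9, 5): e=[8,0,8] → ·  [on edge]
    (8,2)@(17, 5): e=[32,-16,0] → ·  [on edge]
    (3,3)@(7, 7): e=[0,16,0] → ·  [on edge]
    (7,3)@(15, 7): e=[24,0,-8] → ·  [on edge]
    (4,6)@(9, 13): e=[0,48,-32] → ·  [on edge]
  covered (1 px):
    · · · · · · · · ·
    · · · · · · · · ·
    · · · █ · · · · ·
    · · · · · · · · ·
    · · · · · · · · ·
    · · · · · · · · ·
    · · · · · · · · ·
    · · · · · · · · ·
T3:
  2·area = 84  (B↔C swapped to make it positive)
  edge (8, 2)→(14, 4): d=(6,2) right/bottom  bias=-1
  edge (14, 4)→(5, 15): d=(-9,11) right/bottom  bias=-1
  edge (5, 15)→(8, 2): d=(3,-13) top-left  bias=+0
    (2,0)@(5, 1): e=[0,126,-42] → ·  [on edge]
    (4,1)@(9, 3): e=[4,64,16] → █
    (5,1)@(11, 3): e=[0,42,42] → ·  [on edge]
    (4,2)@(9, 5): e=[16,46,22] → █
    (5,2)@(11, 5): e=[12,24,48] → █
    (6,2)@(13, 5): e=[8,2,74] → █
    (7,2)@(15, 5): e=[4,-20,100] → ·
    (8,2)@(17, 5): e=[0,-42,126] → ·  [on edge]
    (3,3)@(7, 7): e=[32,50,2] → █
    (6,3)@(13, 7): e=[20,-16,80] → ·
    (3,4)@(7, 9): e=[44,32,8] → █
    (5,4)@(11, 9): e=[36,-12,60] → ·
    (2,7)@(5, 15): e=[84,0,0] → ·  [on edge]
  covered (10 px):
    · · · · · · · · ·
    · · · · █ · · · ·
    · · · · █ █ █ · ·
    · · · █ █ █ · · ·
    · · · █ █ · · · ·
    · · · █ · · · · ·
    · · · · · · · · ·
    · · · · · · · · ·

Z-buffer (winner per pixel, '.' = empty):
  . . . . . . . . .
  . . . . 1 . . . .
  . . . 2 1 1 3 . .
  . . 0 0 0 0 0 . .
  . . . 0 0 0 0 . .
  . . . 3 0 0 . . .
  . . . . . 0 . . .
  . . . . . . . . .

Result: 0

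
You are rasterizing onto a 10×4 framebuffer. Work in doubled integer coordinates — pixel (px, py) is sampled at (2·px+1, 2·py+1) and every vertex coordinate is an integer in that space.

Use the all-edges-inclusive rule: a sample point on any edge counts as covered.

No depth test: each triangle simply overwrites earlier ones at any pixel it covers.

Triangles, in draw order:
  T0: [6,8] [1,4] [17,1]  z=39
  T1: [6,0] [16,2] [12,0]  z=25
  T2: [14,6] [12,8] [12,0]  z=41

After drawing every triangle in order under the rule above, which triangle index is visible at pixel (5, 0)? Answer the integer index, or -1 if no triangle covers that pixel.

T0:
  2·area = 79
  edge (6, 8)→(1, 4): d=(-5,-4) inclusive
  edge (1, 4)→(17, 1): d=(16,-3) inclusive
  edge (17, 1)→(6, 8): d=(-11,7) inclusive
    (8,0)@(17, 1): e=[79,0,0] → X  [on edge]
    (9,0)@(19, 1): e=[87,6,-14] → .
    (3,1)@(7, 3): e=[29,2,48] → X
    (4,1)@(9, 3): e=[37,8,34] → X
    (5,1)@(11, 3): e=[45,14,20] → X
    (6,1)@(13, 3): e=[53,20,6] → X
    (7,1)@(15, 3): e=[61,26,-8] → .
    (8,1)@(17, 3): e=[69,32,-22] → .
    (1,2)@(3, 5): e=[3,22,54] → X
    (2,2)@(5, 5): e=[11,28,40] → X
    (5,2)@(11, 5): e=[35,46,-2] → .
    (6,2)@(13, 5): e=[43,52,-16] → .
  covered (11 px):
    . . . . . . . . X .
    . . . X X X X . . .
    . X X X X . . . . .
    . . X X . . . . . .
T1:
  2·area = 12  (B↔C swapped to make it positive)
  edge (6, 0)→(12, 0): d=(6,0) inclusive
  edge (12, 0)→(16, 2): d=(4,2) inclusive
  edge (16, 2)→(6, 0): d=(-10,-2) inclusive
    (5,0)@(11, 1): e=[6,6,0] → X  [on edge]
    (6,0)@(13, 1): e=[6,2,4] → X
    (7,0)@(15, 1): e=[6,-2,8] → .
    (5,1)@(11, 3): e=[18,14,-20] → .
    (6,1)@(13, 3): e=[18,10,-16] → .
  covered (2 px):
    . . . . . X X . . .
    . . . . . . . . . .
    . . . . . . . . . .
    . . . . . . . . . .
T2:
  2·area = 16
  edge (14, 6)→(12, 8): d=(-2,2) inclusive
  edge (12, 8)→(12, 0): d=(0,-8) inclusive
  edge (12, 0)→(14, 6): d=(2,6) inclusive
    (9,0)@(19, 1): e=[0,56,-40] → .  [on edge]
    (6,1)@(13, 3): e=[8,8,0] → X  [on edge]
    (7,1)@(15, 3): e=[4,24,-12] → .
    (8,1)@(17, 3): e=[0,40,-24] → .  [on edge]
    (6,2)@(13, 5): e=[4,8,4] → X
    (7,2)@(15, 5): e=[0,24,-8] → .  [on edge]
    (6,3)@(13, 7): e=[0,8,8] → X  [on edge]
    (7,3)@(15, 7): e=[-4,24,-4] → .
  covered (3 px):
    . . . . . . . . . .
    . . . . . . X . . .
    . . . . . . X . . .
    . . . . . . X . . .

Z-buffer (winner per pixel, '.' = empty):
  . . . . . 1 1 . 0 .
  . . . 0 0 0 2 . . .
  . 0 0 0 0 . 2 . . .
  . . 0 0 . . 2 . . .

Answer: 1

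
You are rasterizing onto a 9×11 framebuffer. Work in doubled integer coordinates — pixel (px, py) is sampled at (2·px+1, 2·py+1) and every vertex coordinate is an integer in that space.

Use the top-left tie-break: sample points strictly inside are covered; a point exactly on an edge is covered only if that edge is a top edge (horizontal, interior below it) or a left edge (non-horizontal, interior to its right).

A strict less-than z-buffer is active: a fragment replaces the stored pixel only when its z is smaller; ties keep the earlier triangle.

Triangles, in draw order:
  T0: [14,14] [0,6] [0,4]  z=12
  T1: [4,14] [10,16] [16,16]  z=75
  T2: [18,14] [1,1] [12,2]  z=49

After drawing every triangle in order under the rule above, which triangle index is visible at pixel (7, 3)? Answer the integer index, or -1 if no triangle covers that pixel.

T0:
  2·area = 28
  edge (14, 14)→(0, 6): d=(-14,-8) top-left  bias=+0
  edge (0, 6)→(0, 4): d=(0,-2) top-left  bias=+0
  edge (0, 4)→(14, 14): d=(14,10) right/bottom  bias=-1
    (0,2)@(1, 5): e=[22,2,4] → X
    (1,2)@(3, 5): e=[38,6,-16] → .
    (0,3)@(1, 7): e=[-6,2,32] → .
    (1,3)@(3, 7): e=[10,6,12] → X
    (2,3)@(5, 7): e=[26,10,-8] → .
    (1,4)@(3, 9): e=[-18,6,40] → .
    (3,4)@(7, 9): e=[14,14,0] → .  [on edge]
    (4,5)@(9, 11): e=[2,18,8] → X
    (5,5)@(11, 11): e=[18,22,-12] → .
    (4,6)@(9, 13): e=[-26,18,36] → .
  covered (3 px):
    . . . . . . . . .
    . . . . . . . . .
    X . . . . . . . .
    . X . . . . . . .
    . . . . . . . . .
    . . . . X . . . .
    . . . . . . . . .
    . . . . . . . . .
    . . . . . . . . .
    . . . . . . . . .
    . . . . . . . . .
T1:
  2·area = 12  (B↔C swapped to make it positive)
  edge (4, 14)→(16, 16): d=(12,2) right/bottom  bias=-1
  edge (16, 16)→(10, 16): d=(-6,0) right/bottom  bias=-1
  edge (10, 16)→(4, 14): d=(-6,-2) top-left  bias=+0
    (0,6)@(1, 13): e=[-6,18,0] → .  [on edge]
    (3,7)@(7, 15): e=[6,6,0] → X  [on edge]
    (4,7)@(9, 15): e=[2,6,4] → X
    (5,7)@(11, 15): e=[-2,6,8] → .
    (3,8)@(7, 17): e=[30,-6,-12] → .
    (4,8)@(9, 17): e=[26,-6,-8] → .
    (6,8)@(13, 17): e=[18,-6,0] → .  [on edge]
  covered (2 px):
    . . . . . . . . .
    . . . . . . . . .
    . . . . . . . . .
    . . . . . . . . .
    . . . . . . . . .
    . . . . . . . . .
    . . . . . . . . .
    . . . X X . . . .
    . . . . . . . . .
    . . . . . . . . .
    . . . . . . . . .
T2:
  2·area = 126
  edge (18, 14)→(1, 1): d=(-17,-13) top-left  bias=+0
  edge (1, 1)→(12, 2): d=(11,1) right/bottom  bias=-1
  edge (12, 2)→(18, 14): d=(6,12) right/bottom  bias=-1
    (0,0)@(1, 1): e=[0,0,126] → .  [on edge]
    (2,1)@(5, 3): e=[18,18,90] → X
    (3,1)@(7, 3): e=[44,16,66] → X
    (4,1)@(9, 3): e=[70,14,42] → X
    (5,1)@(11, 3): e=[96,12,18] → X
    (6,1)@(13, 3): e=[122,10,-6] → .
    (2,2)@(5, 5): e=[-16,40,102] → .
    (3,2)@(7, 5): e=[10,38,78] → X
    (6,2)@(13, 5): e=[88,32,6] → X
    (7,2)@(15, 5): e=[114,30,-18] → .
    (3,3)@(7, 7): e=[-24,60,90] → .
    (4,3)@(9, 7): e=[2,58,66] → X
  covered (15 px):
    . . . . . . . . .
    . . X X X X . . .
    . . . X X X X . .
    . . . . X X X . .
    . . . . . . X X .
    . . . . . . . X .
    . . . . . . . . X
    . . . . . . . . .
    . . . . . . . . .
    . . . . . . . . .
    . . . . . . . . .

Z-buffer (winner per pixel, '.' = empty):
  . . . . . . . . .
  . . 2 2 2 2 . . .
  0 . . 2 2 2 2 . .
  . 0 . . 2 2 2 . .
  . . . . . . 2 2 .
  . . . . 0 . . 2 .
  . . . . . . . . 2
  . . . 1 1 . . . .
  . . . . . . . . .
  . . . . . . . . .
  . . . . . . . . .

Result: -1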